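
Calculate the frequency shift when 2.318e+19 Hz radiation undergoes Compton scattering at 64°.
2.210e+18 Hz (decrease)

Convert frequency to wavelength (c = 299792458 m/s):
λ₀ = c/f₀ = 299792458/2.318e+19 = 1.2933238e-11 m = 12.9332 pm

Calculate Compton shift:
Δλ = λ_C(1 - cos(64°)) = 1.3627 pm

Final wavelength:
λ' = λ₀ + Δλ = 12.9332 + 1.3627 = 14.2959 pm

Final frequency:
f' = c/λ' = 299792458/1.4295924e-11 = 2.0970485e+19 Hz

Frequency shift (decrease):
Δf = f₀ - f' = 2.318e+19 - 2.0970485e+19 = 2.210e+18 Hz

(Intermediate values are shown rounded; full precision is carried through to the final answer.)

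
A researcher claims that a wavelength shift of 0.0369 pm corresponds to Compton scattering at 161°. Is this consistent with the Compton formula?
No, inconsistent

Calculate the expected shift for θ = 161°:

Δλ_expected = λ_C(1 - cos(161°))
Δλ_expected = 2.4263 × (1 - cos(161°))
Δλ_expected = 2.4263 × 1.9455
Δλ_expected = 4.7204 pm

Given shift: 0.0369 pm
Expected shift: 4.7204 pm
Difference: 4.6836 pm

The values do not match. The given shift corresponds to θ ≈ 10.0°, not 161°.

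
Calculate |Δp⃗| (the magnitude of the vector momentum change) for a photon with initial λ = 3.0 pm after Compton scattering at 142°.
2.9727e-22 kg·m/s

Photon momentum magnitude is p = h/λ.

Initial momentum:
p₀ = h/λ = 6.6261e-34/3.0000e-12 = 2.2087e-22 kg·m/s

After scattering:
λ' = λ + Δλ = 3.0 + 4.3383 = 7.3383 pm
p' = h/λ' = 6.6261e-34/7.3383e-12 = 9.0295e-23 kg·m/s

Momentum is a vector; the scattered photon's direction makes angle θ = 142° with the incident direction. The magnitude of the vector change Δp⃗ = p⃗₀ − p⃗' is found from the law of cosines:
|Δp⃗|² = p₀² + p'² − 2p₀p'cos θ
|Δp⃗|² = (2.2087e-22)² + (9.0295e-23)² − 2·2.2087e-22·9.0295e-23·cos(142°)
|Δp⃗| = 2.9727e-22 kg·m/s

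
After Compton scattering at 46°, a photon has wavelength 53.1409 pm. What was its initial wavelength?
52.4000 pm

From λ' = λ + Δλ, we have λ = λ' - Δλ

First calculate the Compton shift:
Δλ = λ_C(1 - cos θ)
Δλ = 2.4263 × (1 - cos(46°))
Δλ = 2.4263 × 0.3053
Δλ = 0.7409 pm

Initial wavelength:
λ = λ' - Δλ
λ = 53.1409 - 0.7409
λ = 52.4000 pm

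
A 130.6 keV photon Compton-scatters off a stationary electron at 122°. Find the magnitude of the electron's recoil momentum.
1.0536e-22 kg·m/s

The electron is initially at rest, so by conservation of momentum:
p⃗_e = p⃗₀ − p⃗'  (incident photon momentum minus scattered photon momentum)

Photon momentum magnitudes (p = h/λ = E/c):
λ₀ = hc/E₀ = 9.4934 pm → p₀ = h/λ₀ = 6.9796e-23 kg·m/s
Δλ = λ_C(1 − cos 122°) = 3.7121 pm
λ' = 13.2055 pm → p' = h/λ' = 5.0177e-23 kg·m/s

The scattered photon makes angle θ = 122° with the incident direction, so by the law of cosines:
|p⃗_e|² = p₀² + p'² − 2p₀p'cos θ
|p⃗_e|² = (6.9796e-23)² + (5.0177e-23)² − 2·6.9796e-23·5.0177e-23·cos(122°)
|p⃗_e| = 1.0536e-22 kg·m/s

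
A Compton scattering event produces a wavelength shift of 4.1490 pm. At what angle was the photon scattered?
135.24°

From the Compton formula Δλ = λ_C(1 - cos θ), we can solve for θ:

cos θ = 1 - Δλ/λ_C

Given:
- Δλ = 4.1490 pm
- λ_C = h/(m_e·c) ≈ 2.42631024 pm

cos θ = 1 - 4.1490/2.42631024
cos θ = 1 - 1.710004
cos θ = -0.710004

θ = arccos(-0.710004)
θ = 135.24°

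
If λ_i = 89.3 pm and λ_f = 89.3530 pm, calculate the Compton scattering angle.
12.00°

First find the wavelength shift:
Δλ = λ' - λ = 89.3530 - 89.3 = 0.0530 pm

Using Δλ = λ_C(1 - cos θ), with λ_C = h/(m_e·c) ≈ 2.42631024 pm:
cos θ = 1 - Δλ/λ_C
cos θ = 1 - 0.0530/2.42631024
cos θ = 0.978156

θ = arccos(0.978156)
θ = 12.00°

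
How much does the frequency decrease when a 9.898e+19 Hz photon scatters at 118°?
5.352e+19 Hz (decrease)

Convert frequency to wavelength (c = 299792458 m/s):
λ₀ = c/f₀ = 299792458/9.898e+19 = 3.0288185e-12 m = 3.0288 pm

Calculate Compton shift:
Δλ = λ_C(1 - cos(118°)) = 3.5654 pm

Final wavelength:
λ' = λ₀ + Δλ = 3.0288 + 3.5654 = 6.5942 pm

Final frequency:
f' = c/λ' = 299792458/6.5942124e-12 = 4.5462966e+19 Hz

Frequency shift (decrease):
Δf = f₀ - f' = 9.898e+19 - 4.5462966e+19 = 5.352e+19 Hz

(Intermediate values are shown rounded; full precision is carried through to the final answer.)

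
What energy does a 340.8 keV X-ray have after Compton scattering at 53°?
269.2877 keV

First convert energy to wavelength:
λ = hc/E, with hc ≈ 1239.842 keV·pm (i.e. 1239.842 eV·nm)

For E = 340.8 keV = 340800 eV:
λ = 1239.842 keV·pm / 340.8 keV
λ = 3.6380 pm

Calculate the Compton shift:
Δλ = λ_C(1 - cos(53°)) = 2.4263 × 0.3982
Δλ = 0.9661 pm

Final wavelength:
λ' = 3.6380 + 0.9661 = 4.6042 pm

Final energy:
E' = hc/λ' = 1239.842 / 4.6042 = 269.2877 keV

(Intermediate values are shown rounded; full precision is carried through to the final answer.)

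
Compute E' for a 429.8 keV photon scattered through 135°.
176.4481 keV

First convert energy to wavelength:
λ = hc/E, with hc ≈ 1239.842 keV·pm (i.e. 1239.842 eV·nm)

For E = 429.8 keV = 429800 eV:
λ = 1239.842 keV·pm / 429.8 keV
λ = 2.8847 pm

Calculate the Compton shift:
Δλ = λ_C(1 - cos(135°)) = 2.4263 × 1.7071
Δλ = 4.1420 pm

Final wavelength:
λ' = 2.8847 + 4.1420 = 7.0267 pm

Final energy:
E' = hc/λ' = 1239.842 / 7.0267 = 176.4481 keV

(Intermediate values are shown rounded; full precision is carried through to the final answer.)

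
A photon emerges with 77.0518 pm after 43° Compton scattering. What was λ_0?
76.4000 pm

From λ' = λ + Δλ, we have λ = λ' - Δλ

First calculate the Compton shift:
Δλ = λ_C(1 - cos θ)
Δλ = 2.4263 × (1 - cos(43°))
Δλ = 2.4263 × 0.2686
Δλ = 0.6518 pm

Initial wavelength:
λ = λ' - Δλ
λ = 77.0518 - 0.6518
λ = 76.4000 pm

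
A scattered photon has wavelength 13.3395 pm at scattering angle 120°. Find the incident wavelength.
9.7000 pm

From λ' = λ + Δλ, we have λ = λ' - Δλ

First calculate the Compton shift:
Δλ = λ_C(1 - cos θ)
Δλ = 2.4263 × (1 - cos(120°))
Δλ = 2.4263 × 1.5000
Δλ = 3.6395 pm

Initial wavelength:
λ = λ' - Δλ
λ = 13.3395 - 3.6395
λ = 9.7000 pm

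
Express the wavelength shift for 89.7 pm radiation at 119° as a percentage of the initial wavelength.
4.0163%

Calculate the Compton shift:
Δλ = λ_C(1 - cos(119°))
Δλ = 2.4263 × (1 - cos(119°))
Δλ = 2.4263 × 1.4848
Δλ = 3.6026 pm

Percentage change:
(Δλ/λ₀) × 100 = (3.6026/89.7) × 100
= 4.0163%

(Intermediate values are shown rounded; full precision is carried through to the final answer.)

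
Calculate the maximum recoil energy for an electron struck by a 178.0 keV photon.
73.0889 keV

Maximum energy transfer occurs at θ = 180° (backscattering).

Initial photon: E₀ = 178.0 keV → λ₀ = 6.9654 pm

Maximum Compton shift (at 180°):
Δλ_max = 2λ_C = 2 × 2.4263 = 4.8526 pm

Final wavelength:
λ' = 6.9654 + 4.8526 = 11.8180 pm

Minimum photon energy (maximum energy to electron):
E'_min = hc/λ' = 104.9111 keV

Maximum electron kinetic energy:
K_max = E₀ - E'_min = 178.0000 - 104.9111 = 73.0889 keV

(Intermediate values are shown rounded; full precision is carried through to the final answer.)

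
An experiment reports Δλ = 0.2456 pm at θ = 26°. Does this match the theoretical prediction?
Yes, consistent

Calculate the expected shift for θ = 26°:

Δλ_expected = λ_C(1 - cos(26°))
Δλ_expected = 2.4263 × (1 - cos(26°))
Δλ_expected = 2.4263 × 0.1012
Δλ_expected = 0.2456 pm

Given shift: 0.2456 pm
Expected shift: 0.2456 pm
Difference: 0.0000 pm

The values match. This is consistent with Compton scattering at the stated angle.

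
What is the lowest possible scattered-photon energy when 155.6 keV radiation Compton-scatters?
96.7058 keV (at θ = 180°)

The scattered photon has minimum energy when its wavelength is maximum, i.e., when the Compton shift Δλ = λ_C(1 − cos θ) is maximum. This occurs at θ = 180° (backscattering), giving Δλ_max = 2λ_C = 4.8526 pm.

Initial wavelength: λ₀ = hc/E₀ = 7.9681 pm
Maximum final wavelength: λ'_max = λ₀ + 2λ_C = 7.9681 + 4.8526 = 12.8208 pm
Minimum final energy: E'_min = hc/λ'_max = 96.7058 keV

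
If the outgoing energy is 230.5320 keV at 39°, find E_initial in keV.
256.3000 keV

Convert final energy to wavelength (hc ≈ 1239.842 keV·pm):
λ' = hc/E' = 1239.842 / 230.5320 = 5.3782 pm

Calculate the Compton shift:
Δλ = λ_C(1 - cos(39°))
Δλ = 2.4263 × (1 - cos(39°))
Δλ = 0.5407 pm

Initial wavelength:
λ = λ' - Δλ = 5.3782 - 0.5407 = 4.8375 pm

Initial energy:
E = hc/λ = 1239.842 / 4.8375 = 256.3000 keV

(Intermediate values are shown rounded; full precision is carried through to the final answer.)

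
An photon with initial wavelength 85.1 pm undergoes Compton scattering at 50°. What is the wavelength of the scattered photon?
85.9667 pm

Using the Compton scattering formula:
λ' = λ + Δλ = λ + λ_C(1 - cos θ)

Given:
- Initial wavelength λ = 85.1 pm
- Scattering angle θ = 50°
- Compton wavelength λ_C ≈ 2.4263 pm

Calculate the shift:
Δλ = 2.4263 × (1 - cos(50°))
Δλ = 2.4263 × 0.3572
Δλ = 0.8667 pm

Final wavelength:
λ' = 85.1 + 0.8667 = 85.9667 pm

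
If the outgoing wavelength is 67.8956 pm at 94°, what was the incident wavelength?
65.3000 pm

From λ' = λ + Δλ, we have λ = λ' - Δλ

First calculate the Compton shift:
Δλ = λ_C(1 - cos θ)
Δλ = 2.4263 × (1 - cos(94°))
Δλ = 2.4263 × 1.0698
Δλ = 2.5956 pm

Initial wavelength:
λ = λ' - Δλ
λ = 67.8956 - 2.5956
λ = 65.3000 pm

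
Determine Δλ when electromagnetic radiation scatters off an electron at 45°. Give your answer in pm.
0.7106 pm

Using the Compton scattering formula:
Δλ = λ_C(1 - cos θ)

where λ_C = h/(m_e·c) ≈ 2.4263 pm is the Compton wavelength of an electron.

For θ = 45°:
cos(45°) = 0.7071
1 - cos(45°) = 0.2929

Δλ = 2.4263 × 0.2929
Δλ = 0.7106 pm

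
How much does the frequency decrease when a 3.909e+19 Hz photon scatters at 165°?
1.499e+19 Hz (decrease)

Convert frequency to wavelength (c = 299792458 m/s):
λ₀ = c/f₀ = 299792458/3.909e+19 = 7.6692877e-12 m = 7.6693 pm

Calculate Compton shift:
Δλ = λ_C(1 - cos(165°)) = 4.7699 pm

Final wavelength:
λ' = λ₀ + Δλ = 7.6693 + 4.7699 = 12.4392 pm

Final frequency:
f' = c/λ' = 299792458/1.2439234e-11 = 2.4100557e+19 Hz

Frequency shift (decrease):
Δf = f₀ - f' = 3.909e+19 - 2.4100557e+19 = 1.499e+19 Hz

(Intermediate values are shown rounded; full precision is carried through to the final answer.)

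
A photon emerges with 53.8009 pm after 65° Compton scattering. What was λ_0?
52.4000 pm

From λ' = λ + Δλ, we have λ = λ' - Δλ

First calculate the Compton shift:
Δλ = λ_C(1 - cos θ)
Δλ = 2.4263 × (1 - cos(65°))
Δλ = 2.4263 × 0.5774
Δλ = 1.4009 pm

Initial wavelength:
λ = λ' - Δλ
λ = 53.8009 - 1.4009
λ = 52.4000 pm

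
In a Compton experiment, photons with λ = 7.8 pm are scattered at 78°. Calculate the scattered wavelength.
9.7219 pm

Using the Compton scattering formula:
λ' = λ + Δλ = λ + λ_C(1 - cos θ)

Given:
- Initial wavelength λ = 7.8 pm
- Scattering angle θ = 78°
- Compton wavelength λ_C ≈ 2.4263 pm

Calculate the shift:
Δλ = 2.4263 × (1 - cos(78°))
Δλ = 2.4263 × 0.7921
Δλ = 1.9219 pm

Final wavelength:
λ' = 7.8 + 1.9219 = 9.7219 pm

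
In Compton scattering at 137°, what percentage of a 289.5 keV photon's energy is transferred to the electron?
0.4952 (or 49.52%)

Calculate initial and final photon energies:

Initial: E₀ = 289.5 keV → λ₀ = 4.2827 pm
Compton shift: Δλ = 4.2008 pm
Final wavelength: λ' = 8.4835 pm
Final energy: E' = 146.1474 keV

Fractional energy loss:
(E₀ - E')/E₀ = (289.5000 - 146.1474)/289.5000
= 143.3526/289.5000
= 0.4952
= 49.52%

(Intermediate values are shown rounded; full precision is carried through to the final answer.)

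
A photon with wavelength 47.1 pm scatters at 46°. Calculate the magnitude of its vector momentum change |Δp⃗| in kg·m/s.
1.0910e-23 kg·m/s

Photon momentum magnitude is p = h/λ.

Initial momentum:
p₀ = h/λ = 6.6261e-34/4.7100e-11 = 1.4068e-23 kg·m/s

After scattering:
λ' = λ + Δλ = 47.1 + 0.7409 = 47.8409 pm
p' = h/λ' = 6.6261e-34/4.7841e-11 = 1.3850e-23 kg·m/s

Momentum is a vector; the scattered photon's direction makes angle θ = 46° with the incident direction. The magnitude of the vector change Δp⃗ = p⃗₀ − p⃗' is found from the law of cosines:
|Δp⃗|² = p₀² + p'² − 2p₀p'cos θ
|Δp⃗|² = (1.4068e-23)² + (1.3850e-23)² − 2·1.4068e-23·1.3850e-23·cos(46°)
|Δp⃗| = 1.0910e-23 kg·m/s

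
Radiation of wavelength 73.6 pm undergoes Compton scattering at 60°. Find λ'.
74.8132 pm

Using the Compton formula: λ' = λ + λ_C(1 − cos θ)

For θ = 60°, cos θ = 1/2 (exact) = 0.5000, so:
1 − cos 60° = 1 − (1/2) = 0.5000

Δλ = λ_C × 0.5000 = 2.4263 × 0.5000 = 1.2132 pm

λ' = 73.6 + 1.2132 = 74.8132 pm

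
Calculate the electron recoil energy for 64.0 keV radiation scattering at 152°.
12.2129 keV

By energy conservation: K_e = E_initial - E_final

First find the scattered photon energy:
Initial wavelength: λ = hc/E = 19.3725 pm
Compton shift: Δλ = λ_C(1 - cos(152°)) = 4.5686 pm
Final wavelength: λ' = 19.3725 + 4.5686 = 23.9411 pm
Final photon energy: E' = hc/λ' = 51.7871 keV

Electron kinetic energy:
K_e = E - E' = 64.0000 - 51.7871 = 12.2129 keV

(Intermediate values are shown rounded; full precision is carried through to the final answer.)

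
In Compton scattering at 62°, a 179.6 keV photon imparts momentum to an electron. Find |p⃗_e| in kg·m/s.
9.2014e-23 kg·m/s

The electron is initially at rest, so by conservation of momentum:
p⃗_e = p⃗₀ − p⃗'  (incident photon momentum minus scattered photon momentum)

Photon momentum magnitudes (p = h/λ = E/c):
λ₀ = hc/E₀ = 6.9034 pm → p₀ = h/λ₀ = 9.5983e-23 kg·m/s
Δλ = λ_C(1 − cos 62°) = 1.2872 pm
λ' = 8.1906 pm → p' = h/λ' = 8.0899e-23 kg·m/s

The scattered photon makes angle θ = 62° with the incident direction, so by the law of cosines:
|p⃗_e|² = p₀² + p'² − 2p₀p'cos θ
|p⃗_e|² = (9.5983e-23)² + (8.0899e-23)² − 2·9.5983e-23·8.0899e-23·cos(62°)
|p⃗_e| = 9.2014e-23 kg·m/s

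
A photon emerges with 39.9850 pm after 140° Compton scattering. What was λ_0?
35.7000 pm

From λ' = λ + Δλ, we have λ = λ' - Δλ

First calculate the Compton shift:
Δλ = λ_C(1 - cos θ)
Δλ = 2.4263 × (1 - cos(140°))
Δλ = 2.4263 × 1.7660
Δλ = 4.2850 pm

Initial wavelength:
λ = λ' - Δλ
λ = 39.9850 - 4.2850
λ = 35.7000 pm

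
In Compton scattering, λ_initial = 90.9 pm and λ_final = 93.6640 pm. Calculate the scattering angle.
98.00°

First find the wavelength shift:
Δλ = λ' - λ = 93.6640 - 90.9 = 2.7640 pm

Using Δλ = λ_C(1 - cos θ), with λ_C = h/(m_e·c) ≈ 2.42631024 pm:
cos θ = 1 - Δλ/λ_C
cos θ = 1 - 2.7640/2.42631024
cos θ = -0.139178

θ = arccos(-0.139178)
θ = 98.00°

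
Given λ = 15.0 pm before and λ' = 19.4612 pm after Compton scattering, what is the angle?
147.00°

First find the wavelength shift:
Δλ = λ' - λ = 19.4612 - 15.0 = 4.4612 pm

Using Δλ = λ_C(1 - cos θ), with λ_C = h/(m_e·c) ≈ 2.42631024 pm:
cos θ = 1 - Δλ/λ_C
cos θ = 1 - 4.4612/2.42631024
cos θ = -0.838677

θ = arccos(-0.838677)
θ = 147.00°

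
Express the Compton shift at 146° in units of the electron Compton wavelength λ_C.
1.8290 λ_C

The Compton shift formula is:
Δλ = λ_C(1 - cos θ)

Dividing both sides by λ_C:
Δλ/λ_C = 1 - cos θ

For θ = 146°:
Δλ/λ_C = 1 - cos(146°)
Δλ/λ_C = 1 - -0.8290
Δλ/λ_C = 1.8290

This means the shift is 1.8290 × λ_C = 4.4378 pm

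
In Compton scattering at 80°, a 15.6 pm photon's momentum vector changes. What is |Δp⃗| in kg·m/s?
5.1628e-23 kg·m/s

Photon momentum magnitude is p = h/λ.

Initial momentum:
p₀ = h/λ = 6.6261e-34/1.5600e-11 = 4.2475e-23 kg·m/s

After scattering:
λ' = λ + Δλ = 15.6 + 2.0050 = 17.6050 pm
p' = h/λ' = 6.6261e-34/1.7605e-11 = 3.7637e-23 kg·m/s

Momentum is a vector; the scattered photon's direction makes angle θ = 80° with the incident direction. The magnitude of the vector change Δp⃗ = p⃗₀ − p⃗' is found from the law of cosines:
|Δp⃗|² = p₀² + p'² − 2p₀p'cos θ
|Δp⃗|² = (4.2475e-23)² + (3.7637e-23)² − 2·4.2475e-23·3.7637e-23·cos(80°)
|Δp⃗| = 5.1628e-23 kg·m/s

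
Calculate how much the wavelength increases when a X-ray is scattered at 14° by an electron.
0.0721 pm

Using the Compton scattering formula:
Δλ = λ_C(1 - cos θ)

where λ_C = h/(m_e·c) ≈ 2.4263 pm is the Compton wavelength of an electron.

For θ = 14°:
cos(14°) = 0.9703
1 - cos(14°) = 0.0297

Δλ = 2.4263 × 0.0297
Δλ = 0.0721 pm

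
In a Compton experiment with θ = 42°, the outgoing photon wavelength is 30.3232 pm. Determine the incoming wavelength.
29.7000 pm

From λ' = λ + Δλ, we have λ = λ' - Δλ

First calculate the Compton shift:
Δλ = λ_C(1 - cos θ)
Δλ = 2.4263 × (1 - cos(42°))
Δλ = 2.4263 × 0.2569
Δλ = 0.6232 pm

Initial wavelength:
λ = λ' - Δλ
λ = 30.3232 - 0.6232
λ = 29.7000 pm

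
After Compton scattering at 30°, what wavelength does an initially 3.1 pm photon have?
3.4251 pm

Using the Compton formula: λ' = λ + λ_C(1 − cos θ)

For θ = 30°, cos θ = √3/2 (exact) ≈ 0.8660, so:
1 − cos 30° = 1 − (√3/2) ≈ 0.1340

Δλ = λ_C × 0.1340 = 2.4263 × 0.1340 = 0.3251 pm

λ' = 3.1 + 0.3251 = 3.4251 pm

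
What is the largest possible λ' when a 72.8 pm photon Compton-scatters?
77.6526 pm (at θ = 180°)

The Compton shift is Δλ = λ_C(1 − cos θ).

Since cos θ ranges from −1 to 1, the factor (1 − cos θ) ranges from 0 to 2; the maximum shift occurs at θ = 180° (backscattering):
Δλ_max = 2λ_C = 2 × 2.4263 pm = 4.8526 pm

Maximum scattered wavelength:
λ'_max = λ₀ + Δλ_max = 72.8 + 4.8526 = 77.6526 pm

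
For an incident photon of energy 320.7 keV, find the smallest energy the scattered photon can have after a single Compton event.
142.2054 keV (at θ = 180°)

The scattered photon has minimum energy when its wavelength is maximum, i.e., when the Compton shift Δλ = λ_C(1 − cos θ) is maximum. This occurs at θ = 180° (backscattering), giving Δλ_max = 2λ_C = 4.8526 pm.

Initial wavelength: λ₀ = hc/E₀ = 3.8660 pm
Maximum final wavelength: λ'_max = λ₀ + 2λ_C = 3.8660 + 4.8526 = 8.7187 pm
Minimum final energy: E'_min = hc/λ'_max = 142.2054 keV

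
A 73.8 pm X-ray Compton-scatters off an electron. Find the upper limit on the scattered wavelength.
78.6526 pm (at θ = 180°)

The Compton shift is Δλ = λ_C(1 − cos θ).

Since cos θ ranges from −1 to 1, the factor (1 − cos θ) ranges from 0 to 2; the maximum shift occurs at θ = 180° (backscattering):
Δλ_max = 2λ_C = 2 × 2.4263 pm = 4.8526 pm

Maximum scattered wavelength:
λ'_max = λ₀ + Δλ_max = 73.8 + 4.8526 = 78.6526 pm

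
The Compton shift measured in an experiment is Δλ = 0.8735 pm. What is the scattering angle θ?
50.21°

From the Compton formula Δλ = λ_C(1 - cos θ), we can solve for θ:

cos θ = 1 - Δλ/λ_C

Given:
- Δλ = 0.8735 pm
- λ_C = h/(m_e·c) ≈ 2.42631024 pm

cos θ = 1 - 0.8735/2.42631024
cos θ = 1 - 0.360012
cos θ = 0.639988

θ = arccos(0.639988)
θ = 50.21°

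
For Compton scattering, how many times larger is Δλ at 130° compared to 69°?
130° produces the larger shift by a factor of 2.560

Calculate both shifts using Δλ = λ_C(1 - cos θ):

For θ₁ = 69°:
Δλ₁ = 2.4263 × (1 - cos(69°))
Δλ₁ = 2.4263 × 0.6416
Δλ₁ = 1.5568 pm

For θ₂ = 130°:
Δλ₂ = 2.4263 × (1 - cos(130°))
Δλ₂ = 2.4263 × 1.6428
Δλ₂ = 3.9859 pm

The 130° angle produces the larger shift.
Ratio: 3.9859/1.5568 = 2.560

(Intermediate values are shown rounded; full precision is carried through to the final answer.)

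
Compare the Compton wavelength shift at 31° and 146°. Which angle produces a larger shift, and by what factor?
146° produces the larger shift by a factor of 12.805

Calculate both shifts using Δλ = λ_C(1 - cos θ):

For θ₁ = 31°:
Δλ₁ = 2.4263 × (1 - cos(31°))
Δλ₁ = 2.4263 × 0.1428
Δλ₁ = 0.3466 pm

For θ₂ = 146°:
Δλ₂ = 2.4263 × (1 - cos(146°))
Δλ₂ = 2.4263 × 1.8290
Δλ₂ = 4.4378 pm

The 146° angle produces the larger shift.
Ratio: 4.4378/0.3466 = 12.805

(Intermediate values are shown rounded; full precision is carried through to the final answer.)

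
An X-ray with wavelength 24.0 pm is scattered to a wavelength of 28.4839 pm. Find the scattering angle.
148.00°

First find the wavelength shift:
Δλ = λ' - λ = 28.4839 - 24.0 = 4.4839 pm

Using Δλ = λ_C(1 - cos θ), with λ_C = h/(m_e·c) ≈ 2.42631024 pm:
cos θ = 1 - Δλ/λ_C
cos θ = 1 - 4.4839/2.42631024
cos θ = -0.848032

θ = arccos(-0.848032)
θ = 148.00°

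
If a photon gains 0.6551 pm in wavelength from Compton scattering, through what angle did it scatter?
43.11°

From the Compton formula Δλ = λ_C(1 - cos θ), we can solve for θ:

cos θ = 1 - Δλ/λ_C

Given:
- Δλ = 0.6551 pm
- λ_C = h/(m_e·c) ≈ 2.42631024 pm

cos θ = 1 - 0.6551/2.42631024
cos θ = 1 - 0.269998
cos θ = 0.730002

θ = arccos(0.730002)
θ = 43.11°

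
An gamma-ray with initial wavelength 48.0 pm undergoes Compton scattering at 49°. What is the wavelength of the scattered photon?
48.8345 pm

Using the Compton scattering formula:
λ' = λ + Δλ = λ + λ_C(1 - cos θ)

Given:
- Initial wavelength λ = 48.0 pm
- Scattering angle θ = 49°
- Compton wavelength λ_C ≈ 2.4263 pm

Calculate the shift:
Δλ = 2.4263 × (1 - cos(49°))
Δλ = 2.4263 × 0.3439
Δλ = 0.8345 pm

Final wavelength:
λ' = 48.0 + 0.8345 = 48.8345 pm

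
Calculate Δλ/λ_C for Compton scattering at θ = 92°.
1.0349 λ_C

The Compton shift formula is:
Δλ = λ_C(1 - cos θ)

Dividing both sides by λ_C:
Δλ/λ_C = 1 - cos θ

For θ = 92°:
Δλ/λ_C = 1 - cos(92°)
Δλ/λ_C = 1 - -0.0349
Δλ/λ_C = 1.0349

This means the shift is 1.0349 × λ_C = 2.5110 pm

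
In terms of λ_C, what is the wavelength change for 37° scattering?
0.2014 λ_C

The Compton shift formula is:
Δλ = λ_C(1 - cos θ)

Dividing both sides by λ_C:
Δλ/λ_C = 1 - cos θ

For θ = 37°:
Δλ/λ_C = 1 - cos(37°)
Δλ/λ_C = 1 - 0.7986
Δλ/λ_C = 0.2014

This means the shift is 0.2014 × λ_C = 0.4886 pm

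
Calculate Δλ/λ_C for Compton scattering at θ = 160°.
1.9397 λ_C

The Compton shift formula is:
Δλ = λ_C(1 - cos θ)

Dividing both sides by λ_C:
Δλ/λ_C = 1 - cos θ

For θ = 160°:
Δλ/λ_C = 1 - cos(160°)
Δλ/λ_C = 1 - -0.9397
Δλ/λ_C = 1.9397

This means the shift is 1.9397 × λ_C = 4.7063 pm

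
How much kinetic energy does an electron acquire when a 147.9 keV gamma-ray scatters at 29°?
5.1792 keV

By energy conservation: K_e = E_initial - E_final

First find the scattered photon energy:
Initial wavelength: λ = hc/E = 8.3830 pm
Compton shift: Δλ = λ_C(1 - cos(29°)) = 0.3042 pm
Final wavelength: λ' = 8.3830 + 0.3042 = 8.6872 pm
Final photon energy: E' = hc/λ' = 142.7208 keV

Electron kinetic energy:
K_e = E - E' = 147.9000 - 142.7208 = 5.1792 keV

(Intermediate values are shown rounded; full precision is carried through to the final answer.)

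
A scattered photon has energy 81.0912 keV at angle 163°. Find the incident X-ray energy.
117.6000 keV

Convert final energy to wavelength (hc ≈ 1239.842 keV·pm):
λ' = hc/E' = 1239.842 / 81.0912 = 15.2895 pm

Calculate the Compton shift:
Δλ = λ_C(1 - cos(163°))
Δλ = 2.4263 × (1 - cos(163°))
Δλ = 4.7466 pm

Initial wavelength:
λ = λ' - Δλ = 15.2895 - 4.7466 = 10.5429 pm

Initial energy:
E = hc/λ = 1239.842 / 10.5429 = 117.6000 keV

(Intermediate values are shown rounded; full precision is carried through to the final answer.)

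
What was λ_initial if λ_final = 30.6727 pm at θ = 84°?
28.5000 pm

From λ' = λ + Δλ, we have λ = λ' - Δλ

First calculate the Compton shift:
Δλ = λ_C(1 - cos θ)
Δλ = 2.4263 × (1 - cos(84°))
Δλ = 2.4263 × 0.8955
Δλ = 2.1727 pm

Initial wavelength:
λ = λ' - Δλ
λ = 30.6727 - 2.1727
λ = 28.5000 pm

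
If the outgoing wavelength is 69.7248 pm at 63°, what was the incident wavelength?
68.4000 pm

From λ' = λ + Δλ, we have λ = λ' - Δλ

First calculate the Compton shift:
Δλ = λ_C(1 - cos θ)
Δλ = 2.4263 × (1 - cos(63°))
Δλ = 2.4263 × 0.5460
Δλ = 1.3248 pm

Initial wavelength:
λ = λ' - Δλ
λ = 69.7248 - 1.3248
λ = 68.4000 pm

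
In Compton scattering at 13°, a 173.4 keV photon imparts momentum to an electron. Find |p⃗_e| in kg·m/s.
2.0906e-23 kg·m/s

The electron is initially at rest, so by conservation of momentum:
p⃗_e = p⃗₀ − p⃗'  (incident photon momentum minus scattered photon momentum)

Photon momentum magnitudes (p = h/λ = E/c):
λ₀ = hc/E₀ = 7.1502 pm → p₀ = h/λ₀ = 9.2670e-23 kg·m/s
Δλ = λ_C(1 − cos 13°) = 0.0622 pm
λ' = 7.2124 pm → p' = h/λ' = 9.1871e-23 kg·m/s

The scattered photon makes angle θ = 13° with the incident direction, so by the law of cosines:
|p⃗_e|² = p₀² + p'² − 2p₀p'cos θ
|p⃗_e|² = (9.2670e-23)² + (9.1871e-23)² − 2·9.2670e-23·9.1871e-23·cos(13°)
|p⃗_e| = 2.0906e-23 kg·m/s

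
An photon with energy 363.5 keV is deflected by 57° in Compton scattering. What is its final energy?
274.5630 keV

First convert energy to wavelength:
λ = hc/E, with hc ≈ 1239.842 keV·pm (i.e. 1239.842 eV·nm)

For E = 363.5 keV = 363500 eV:
λ = 1239.842 keV·pm / 363.5 keV
λ = 3.4108 pm

Calculate the Compton shift:
Δλ = λ_C(1 - cos(57°)) = 2.4263 × 0.4554
Δλ = 1.1048 pm

Final wavelength:
λ' = 3.4108 + 1.1048 = 4.5157 pm

Final energy:
E' = hc/λ' = 1239.842 / 4.5157 = 274.5630 keV

(Intermediate values are shown rounded; full precision is carried through to the final answer.)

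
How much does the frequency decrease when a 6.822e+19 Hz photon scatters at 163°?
3.542e+19 Hz (decrease)

Convert frequency to wavelength (c = 299792458 m/s):
λ₀ = c/f₀ = 299792458/6.822e+19 = 4.3944951e-12 m = 4.3945 pm

Calculate Compton shift:
Δλ = λ_C(1 - cos(163°)) = 4.7466 pm

Final wavelength:
λ' = λ₀ + Δλ = 4.3945 + 4.7466 = 9.1411 pm

Final frequency:
f' = c/λ' = 299792458/9.1410974e-12 = 3.2796112e+19 Hz

Frequency shift (decrease):
Δf = f₀ - f' = 6.822e+19 - 3.2796112e+19 = 3.542e+19 Hz

(Intermediate values are shown rounded; full precision is carried through to the final answer.)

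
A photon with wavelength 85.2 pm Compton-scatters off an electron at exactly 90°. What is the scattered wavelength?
87.6263 pm

Using the Compton formula: λ' = λ + λ_C(1 − cos θ)

For θ = 90°, cos θ = 0 (exact) = 0.0000, so:
1 − cos 90° = 1 − (0) = 1.0000

Δλ = λ_C × 1.0000 = 2.4263 × 1.0000 = 2.4263 pm

λ' = 85.2 + 2.4263 = 87.6263 pm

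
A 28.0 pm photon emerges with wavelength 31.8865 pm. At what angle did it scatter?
127.00°

First find the wavelength shift:
Δλ = λ' - λ = 31.8865 - 28.0 = 3.8865 pm

Using Δλ = λ_C(1 - cos θ), with λ_C = h/(m_e·c) ≈ 2.42631024 pm:
cos θ = 1 - Δλ/λ_C
cos θ = 1 - 3.8865/2.42631024
cos θ = -0.601815

θ = arccos(-0.601815)
θ = 127.00°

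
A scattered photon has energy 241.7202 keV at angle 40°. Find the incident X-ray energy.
271.8001 keV

Convert final energy to wavelength (hc ≈ 1239.842 keV·pm):
λ' = hc/E' = 1239.842 / 241.7202 = 5.1292 pm

Calculate the Compton shift:
Δλ = λ_C(1 - cos(40°))
Δλ = 2.4263 × (1 - cos(40°))
Δλ = 0.5676 pm

Initial wavelength:
λ = λ' - Δλ = 5.1292 - 0.5676 = 4.5616 pm

Initial energy:
E = hc/λ = 1239.842 / 4.5616 = 271.8001 keV

(Intermediate values are shown rounded; full precision is carried through to the final answer.)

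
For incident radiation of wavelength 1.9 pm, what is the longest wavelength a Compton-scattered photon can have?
6.7526 pm (at θ = 180°)

The Compton shift is Δλ = λ_C(1 − cos θ).

Since cos θ ranges from −1 to 1, the factor (1 − cos θ) ranges from 0 to 2; the maximum shift occurs at θ = 180° (backscattering):
Δλ_max = 2λ_C = 2 × 2.4263 pm = 4.8526 pm

Maximum scattered wavelength:
λ'_max = λ₀ + Δλ_max = 1.9 + 4.8526 = 6.7526 pm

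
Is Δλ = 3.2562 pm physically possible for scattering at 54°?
No, inconsistent

Calculate the expected shift for θ = 54°:

Δλ_expected = λ_C(1 - cos(54°))
Δλ_expected = 2.4263 × (1 - cos(54°))
Δλ_expected = 2.4263 × 0.4122
Δλ_expected = 1.0002 pm

Given shift: 3.2562 pm
Expected shift: 1.0002 pm
Difference: 2.2560 pm

The values do not match. The given shift corresponds to θ ≈ 110.0°, not 54°.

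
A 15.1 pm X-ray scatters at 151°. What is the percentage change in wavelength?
30.1219%

Calculate the Compton shift:
Δλ = λ_C(1 - cos(151°))
Δλ = 2.4263 × (1 - cos(151°))
Δλ = 2.4263 × 1.8746
Δλ = 4.5484 pm

Percentage change:
(Δλ/λ₀) × 100 = (4.5484/15.1) × 100
= 30.1219%

(Intermediate values are shown rounded; full precision is carried through to the final answer.)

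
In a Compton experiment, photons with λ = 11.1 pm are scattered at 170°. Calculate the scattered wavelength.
15.9158 pm

Using the Compton scattering formula:
λ' = λ + Δλ = λ + λ_C(1 - cos θ)

Given:
- Initial wavelength λ = 11.1 pm
- Scattering angle θ = 170°
- Compton wavelength λ_C ≈ 2.4263 pm

Calculate the shift:
Δλ = 2.4263 × (1 - cos(170°))
Δλ = 2.4263 × 1.9848
Δλ = 4.8158 pm

Final wavelength:
λ' = 11.1 + 4.8158 = 15.9158 pm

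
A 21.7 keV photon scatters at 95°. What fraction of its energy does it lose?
0.0441 (or 4.41%)

Calculate initial and final photon energies:

Initial: E₀ = 21.7 keV → λ₀ = 57.1356 pm
Compton shift: Δλ = 2.6378 pm
Final wavelength: λ' = 59.7734 pm
Final energy: E' = 20.7424 keV

Fractional energy loss:
(E₀ - E')/E₀ = (21.7000 - 20.7424)/21.7000
= 0.9576/21.7000
= 0.0441
= 4.41%

(Intermediate values are shown rounded; full precision is carried through to the final answer.)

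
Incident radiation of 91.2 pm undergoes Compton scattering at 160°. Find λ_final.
95.9063 pm

Using the Compton scattering formula:
λ' = λ + Δλ = λ + λ_C(1 - cos θ)

Given:
- Initial wavelength λ = 91.2 pm
- Scattering angle θ = 160°
- Compton wavelength λ_C ≈ 2.4263 pm

Calculate the shift:
Δλ = 2.4263 × (1 - cos(160°))
Δλ = 2.4263 × 1.9397
Δλ = 4.7063 pm

Final wavelength:
λ' = 91.2 + 4.7063 = 95.9063 pm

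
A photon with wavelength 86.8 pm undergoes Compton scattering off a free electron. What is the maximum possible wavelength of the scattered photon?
91.6526 pm (at θ = 180°)

The Compton shift is Δλ = λ_C(1 − cos θ).

Since cos θ ranges from −1 to 1, the factor (1 − cos θ) ranges from 0 to 2; the maximum shift occurs at θ = 180° (backscattering):
Δλ_max = 2λ_C = 2 × 2.4263 pm = 4.8526 pm

Maximum scattered wavelength:
λ'_max = λ₀ + Δλ_max = 86.8 + 4.8526 = 91.6526 pm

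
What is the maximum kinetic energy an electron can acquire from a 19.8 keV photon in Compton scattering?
1.4240 keV

Maximum energy transfer occurs at θ = 180° (backscattering).

Initial photon: E₀ = 19.8 keV → λ₀ = 62.6183 pm

Maximum Compton shift (at 180°):
Δλ_max = 2λ_C = 2 × 2.4263 = 4.8526 pm

Final wavelength:
λ' = 62.6183 + 4.8526 = 67.4709 pm

Minimum photon energy (maximum energy to electron):
E'_min = hc/λ' = 18.3760 keV

Maximum electron kinetic energy:
K_max = E₀ - E'_min = 19.8000 - 18.3760 = 1.4240 keV

(Intermediate values are shown rounded; full precision is carried through to the final answer.)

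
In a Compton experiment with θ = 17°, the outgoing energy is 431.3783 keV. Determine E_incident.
447.9000 keV

Convert final energy to wavelength (hc ≈ 1239.842 keV·pm):
λ' = hc/E' = 1239.842 / 431.3783 = 2.8741 pm

Calculate the Compton shift:
Δλ = λ_C(1 - cos(17°))
Δλ = 2.4263 × (1 - cos(17°))
Δλ = 0.1060 pm

Initial wavelength:
λ = λ' - Δλ = 2.8741 - 0.1060 = 2.7681 pm

Initial energy:
E = hc/λ = 1239.842 / 2.7681 = 447.9000 keV

(Intermediate values are shown rounded; full precision is carried through to the final answer.)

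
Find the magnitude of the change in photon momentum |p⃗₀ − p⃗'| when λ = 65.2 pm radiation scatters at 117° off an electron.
1.6888e-23 kg·m/s

Photon momentum magnitude is p = h/λ.

Initial momentum:
p₀ = h/λ = 6.6261e-34/6.5200e-11 = 1.0163e-23 kg·m/s

After scattering:
λ' = λ + Δλ = 65.2 + 3.5278 = 68.7278 pm
p' = h/λ' = 6.6261e-34/6.8728e-11 = 9.6410e-24 kg·m/s

Momentum is a vector; the scattered photon's direction makes angle θ = 117° with the incident direction. The magnitude of the vector change Δp⃗ = p⃗₀ − p⃗' is found from the law of cosines:
|Δp⃗|² = p₀² + p'² − 2p₀p'cos θ
|Δp⃗|² = (1.0163e-23)² + (9.6410e-24)² − 2·1.0163e-23·9.6410e-24·cos(117°)
|Δp⃗| = 1.6888e-23 kg·m/s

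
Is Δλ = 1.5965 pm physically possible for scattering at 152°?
No, inconsistent

Calculate the expected shift for θ = 152°:

Δλ_expected = λ_C(1 - cos(152°))
Δλ_expected = 2.4263 × (1 - cos(152°))
Δλ_expected = 2.4263 × 1.8829
Δλ_expected = 4.5686 pm

Given shift: 1.5965 pm
Expected shift: 4.5686 pm
Difference: 2.9722 pm

The values do not match. The given shift corresponds to θ ≈ 70.0°, not 152°.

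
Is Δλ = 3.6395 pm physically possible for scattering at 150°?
No, inconsistent

Calculate the expected shift for θ = 150°:

Δλ_expected = λ_C(1 - cos(150°))
Δλ_expected = 2.4263 × (1 - cos(150°))
Δλ_expected = 2.4263 × 1.8660
Δλ_expected = 4.5276 pm

Given shift: 3.6395 pm
Expected shift: 4.5276 pm
Difference: 0.8881 pm

The values do not match. The given shift corresponds to θ ≈ 120.0°, not 150°.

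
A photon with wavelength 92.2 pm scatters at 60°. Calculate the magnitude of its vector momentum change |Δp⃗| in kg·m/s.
7.1404e-24 kg·m/s

Photon momentum magnitude is p = h/λ.

Initial momentum:
p₀ = h/λ = 6.6261e-34/9.2200e-11 = 7.1866e-24 kg·m/s

After scattering:
λ' = λ + Δλ = 92.2 + 1.2132 = 93.4132 pm
p' = h/λ' = 6.6261e-34/9.3413e-11 = 7.0933e-24 kg·m/s

Momentum is a vector; the scattered photon's direction makes angle θ = 60° with the incident direction. The magnitude of the vector change Δp⃗ = p⃗₀ − p⃗' is found from the law of cosines:
|Δp⃗|² = p₀² + p'² − 2p₀p'cos θ
|Δp⃗|² = (7.1866e-24)² + (7.0933e-24)² − 2·7.1866e-24·7.0933e-24·cos(60°)
|Δp⃗| = 7.1404e-24 kg·m/s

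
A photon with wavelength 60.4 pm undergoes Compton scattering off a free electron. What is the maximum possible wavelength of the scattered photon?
65.2526 pm (at θ = 180°)

The Compton shift is Δλ = λ_C(1 − cos θ).

Since cos θ ranges from −1 to 1, the factor (1 − cos θ) ranges from 0 to 2; the maximum shift occurs at θ = 180° (backscattering):
Δλ_max = 2λ_C = 2 × 2.4263 pm = 4.8526 pm

Maximum scattered wavelength:
λ'_max = λ₀ + Δλ_max = 60.4 + 4.8526 = 65.2526 pm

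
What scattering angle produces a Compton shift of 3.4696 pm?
115.47°

From the Compton formula Δλ = λ_C(1 - cos θ), we can solve for θ:

cos θ = 1 - Δλ/λ_C

Given:
- Δλ = 3.4696 pm
- λ_C = h/(m_e·c) ≈ 2.42631024 pm

cos θ = 1 - 3.4696/2.42631024
cos θ = 1 - 1.429990
cos θ = -0.429990

θ = arccos(-0.429990)
θ = 115.47°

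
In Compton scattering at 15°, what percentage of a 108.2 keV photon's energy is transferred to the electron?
0.0072 (or 0.72%)

Calculate initial and final photon energies:

Initial: E₀ = 108.2 keV → λ₀ = 11.4588 pm
Compton shift: Δλ = 0.0827 pm
Final wavelength: λ' = 11.5415 pm
Final energy: E' = 107.4249 keV

Fractional energy loss:
(E₀ - E')/E₀ = (108.2000 - 107.4249)/108.2000
= 0.7751/108.2000
= 0.0072
= 0.72%

(Intermediate values are shown rounded; full precision is carried through to the final answer.)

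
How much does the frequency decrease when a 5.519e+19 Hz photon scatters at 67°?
1.181e+19 Hz (decrease)

Convert frequency to wavelength (c = 299792458 m/s):
λ₀ = c/f₀ = 299792458/5.519e+19 = 5.4320068e-12 m = 5.4320 pm

Calculate Compton shift:
Δλ = λ_C(1 - cos(67°)) = 1.4783 pm

Final wavelength:
λ' = λ₀ + Δλ = 5.4320 + 1.4783 = 6.9103 pm

Final frequency:
f' = c/λ' = 299792458/6.9102821e-12 = 4.3383534e+19 Hz

Frequency shift (decrease):
Δf = f₀ - f' = 5.519e+19 - 4.3383534e+19 = 1.181e+19 Hz

(Intermediate values are shown rounded; full precision is carried through to the final answer.)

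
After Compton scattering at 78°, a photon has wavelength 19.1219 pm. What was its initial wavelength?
17.2000 pm

From λ' = λ + Δλ, we have λ = λ' - Δλ

First calculate the Compton shift:
Δλ = λ_C(1 - cos θ)
Δλ = 2.4263 × (1 - cos(78°))
Δλ = 2.4263 × 0.7921
Δλ = 1.9219 pm

Initial wavelength:
λ = λ' - Δλ
λ = 19.1219 - 1.9219
λ = 17.2000 pm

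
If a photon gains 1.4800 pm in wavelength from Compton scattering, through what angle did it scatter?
67.04°

From the Compton formula Δλ = λ_C(1 - cos θ), we can solve for θ:

cos θ = 1 - Δλ/λ_C

Given:
- Δλ = 1.4800 pm
- λ_C = h/(m_e·c) ≈ 2.42631024 pm

cos θ = 1 - 1.4800/2.42631024
cos θ = 1 - 0.609980
cos θ = 0.390020

θ = arccos(0.390020)
θ = 67.04°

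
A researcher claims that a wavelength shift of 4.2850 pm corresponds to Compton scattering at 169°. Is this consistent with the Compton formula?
No, inconsistent

Calculate the expected shift for θ = 169°:

Δλ_expected = λ_C(1 - cos(169°))
Δλ_expected = 2.4263 × (1 - cos(169°))
Δλ_expected = 2.4263 × 1.9816
Δλ_expected = 4.8080 pm

Given shift: 4.2850 pm
Expected shift: 4.8080 pm
Difference: 0.5231 pm

The values do not match. The given shift corresponds to θ ≈ 140.0°, not 169°.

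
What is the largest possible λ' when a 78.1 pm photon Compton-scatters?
82.9526 pm (at θ = 180°)

The Compton shift is Δλ = λ_C(1 − cos θ).

Since cos θ ranges from −1 to 1, the factor (1 − cos θ) ranges from 0 to 2; the maximum shift occurs at θ = 180° (backscattering):
Δλ_max = 2λ_C = 2 × 2.4263 pm = 4.8526 pm

Maximum scattered wavelength:
λ'_max = λ₀ + Δλ_max = 78.1 + 4.8526 = 82.9526 pm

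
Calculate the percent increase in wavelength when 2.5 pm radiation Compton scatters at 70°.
63.8585%

Calculate the Compton shift:
Δλ = λ_C(1 - cos(70°))
Δλ = 2.4263 × (1 - cos(70°))
Δλ = 2.4263 × 0.6580
Δλ = 1.5965 pm

Percentage change:
(Δλ/λ₀) × 100 = (1.5965/2.5) × 100
= 63.8585%

(Intermediate values are shown rounded; full precision is carried through to the final answer.)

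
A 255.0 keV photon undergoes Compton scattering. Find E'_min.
127.6247 keV (at θ = 180°)

The scattered photon has minimum energy when its wavelength is maximum, i.e., when the Compton shift Δλ = λ_C(1 − cos θ) is maximum. This occurs at θ = 180° (backscattering), giving Δλ_max = 2λ_C = 4.8526 pm.

Initial wavelength: λ₀ = hc/E₀ = 4.8621 pm
Maximum final wavelength: λ'_max = λ₀ + 2λ_C = 4.8621 + 4.8526 = 9.7147 pm
Minimum final energy: E'_min = hc/λ'_max = 127.6247 keV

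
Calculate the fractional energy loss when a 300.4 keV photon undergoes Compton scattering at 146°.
0.5181 (or 51.81%)

Calculate initial and final photon energies:

Initial: E₀ = 300.4 keV → λ₀ = 4.1273 pm
Compton shift: Δλ = 4.4378 pm
Final wavelength: λ' = 8.5651 pm
Final energy: E' = 144.7548 keV

Fractional energy loss:
(E₀ - E')/E₀ = (300.4000 - 144.7548)/300.4000
= 155.6452/300.4000
= 0.5181
= 51.81%

(Intermediate values are shown rounded; full precision is carried through to the final answer.)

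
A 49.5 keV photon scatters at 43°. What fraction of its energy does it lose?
0.0254 (or 2.54%)

Calculate initial and final photon energies:

Initial: E₀ = 49.5 keV → λ₀ = 25.0473 pm
Compton shift: Δλ = 0.6518 pm
Final wavelength: λ' = 25.6991 pm
Final energy: E' = 48.2445 keV

Fractional energy loss:
(E₀ - E')/E₀ = (49.5000 - 48.2445)/49.5000
= 1.2555/49.5000
= 0.0254
= 2.54%

(Intermediate values are shown rounded; full precision is carried through to the final answer.)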